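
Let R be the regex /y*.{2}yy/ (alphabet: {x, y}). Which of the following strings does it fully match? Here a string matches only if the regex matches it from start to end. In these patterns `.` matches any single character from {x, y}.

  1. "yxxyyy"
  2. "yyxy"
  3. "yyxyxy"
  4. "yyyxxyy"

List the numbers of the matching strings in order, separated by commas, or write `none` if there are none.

4

1. "yxxyyy" → no match
2. "yyxy" → no match — must end with "yy"
3. "yyxyxy" → no match — must end with "yy"
4. "yyyxxyy" → match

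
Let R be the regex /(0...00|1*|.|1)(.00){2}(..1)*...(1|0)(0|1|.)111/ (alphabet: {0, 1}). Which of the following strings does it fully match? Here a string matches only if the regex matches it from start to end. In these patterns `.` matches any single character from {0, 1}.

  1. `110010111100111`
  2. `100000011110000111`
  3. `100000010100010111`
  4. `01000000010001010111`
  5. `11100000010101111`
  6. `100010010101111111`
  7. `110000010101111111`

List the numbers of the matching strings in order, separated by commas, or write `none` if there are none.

2, 3, 4, 5, 6, 7

1 → no match
2 → match
3 → match
4 → match
5 → match
6 → match
7 → match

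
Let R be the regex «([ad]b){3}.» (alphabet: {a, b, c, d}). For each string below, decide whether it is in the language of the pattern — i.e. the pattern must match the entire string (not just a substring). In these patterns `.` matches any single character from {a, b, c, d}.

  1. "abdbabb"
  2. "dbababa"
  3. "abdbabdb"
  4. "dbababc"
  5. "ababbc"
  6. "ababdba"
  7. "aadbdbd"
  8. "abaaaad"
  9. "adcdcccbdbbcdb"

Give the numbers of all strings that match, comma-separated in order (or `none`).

1, 2, 4, 6

1. "abdbabb" → match
2. "dbababa" → match
3. "abdbabdb" → no match
4. "dbababc" → match
5. "ababbc" → no match
6. "ababdba" → match
7. "aadbdbd" → no match
8. "abaaaad" → no match
9 → no match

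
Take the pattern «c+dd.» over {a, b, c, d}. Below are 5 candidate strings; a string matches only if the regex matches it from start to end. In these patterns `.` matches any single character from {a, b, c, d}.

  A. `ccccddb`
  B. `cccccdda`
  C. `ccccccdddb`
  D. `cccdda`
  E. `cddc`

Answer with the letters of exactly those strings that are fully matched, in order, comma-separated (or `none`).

A, B, D, E

A → match
B → match
C → no match
D → match
E → match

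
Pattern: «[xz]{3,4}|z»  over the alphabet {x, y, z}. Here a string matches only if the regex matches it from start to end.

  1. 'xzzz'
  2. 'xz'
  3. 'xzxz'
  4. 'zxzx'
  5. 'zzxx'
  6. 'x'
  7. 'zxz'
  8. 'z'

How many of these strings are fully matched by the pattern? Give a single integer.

6

1. 'xzzz' → match
2. 'xz' → no match
3. 'xzxz' → match
4. 'zxzx' → match
5. 'zzxx' → match
6. 'x' → no match
7. 'zxz' → match
8. 'z' → match
Total matched: 6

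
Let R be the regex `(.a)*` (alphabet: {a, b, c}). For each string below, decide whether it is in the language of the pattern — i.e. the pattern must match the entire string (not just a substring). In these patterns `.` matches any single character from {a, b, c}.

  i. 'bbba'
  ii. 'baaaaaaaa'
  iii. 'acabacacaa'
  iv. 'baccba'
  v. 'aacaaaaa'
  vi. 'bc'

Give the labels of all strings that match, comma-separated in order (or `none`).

v

i → no match
ii → no match
iii → no match
iv → no match
v → match
vi → no match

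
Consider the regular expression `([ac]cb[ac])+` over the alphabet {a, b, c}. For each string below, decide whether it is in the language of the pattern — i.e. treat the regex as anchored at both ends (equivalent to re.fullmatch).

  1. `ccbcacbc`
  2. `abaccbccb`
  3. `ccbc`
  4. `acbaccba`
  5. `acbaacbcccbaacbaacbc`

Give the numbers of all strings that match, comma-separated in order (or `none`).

1, 3, 4, 5

1 → match
2 → no match
3 → match
4 → match
5 → match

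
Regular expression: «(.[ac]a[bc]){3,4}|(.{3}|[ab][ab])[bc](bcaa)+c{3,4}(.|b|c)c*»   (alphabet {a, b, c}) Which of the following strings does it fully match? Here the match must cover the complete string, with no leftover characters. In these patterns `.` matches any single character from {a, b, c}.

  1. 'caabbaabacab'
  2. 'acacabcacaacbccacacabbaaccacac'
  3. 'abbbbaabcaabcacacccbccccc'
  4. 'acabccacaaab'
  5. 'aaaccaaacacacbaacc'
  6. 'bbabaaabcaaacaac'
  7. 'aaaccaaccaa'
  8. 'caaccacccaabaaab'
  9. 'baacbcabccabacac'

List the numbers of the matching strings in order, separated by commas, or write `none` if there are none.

1, 4, 9

1 → match
2 → no match
3 → no match
4 → match
5 → no match
6 → no match
7 → no match
8 → no match
9 → match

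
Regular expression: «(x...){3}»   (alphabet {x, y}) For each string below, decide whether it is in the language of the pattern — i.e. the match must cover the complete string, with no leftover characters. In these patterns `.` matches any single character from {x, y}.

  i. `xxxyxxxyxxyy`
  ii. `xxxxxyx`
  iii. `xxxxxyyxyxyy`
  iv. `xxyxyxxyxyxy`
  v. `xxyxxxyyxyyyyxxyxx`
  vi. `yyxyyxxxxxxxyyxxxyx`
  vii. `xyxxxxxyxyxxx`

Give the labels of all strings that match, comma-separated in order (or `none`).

i

i → match
ii → no match
iii → no match
iv → no match
v → no match
vi → no match — must start with `x`
vii → no match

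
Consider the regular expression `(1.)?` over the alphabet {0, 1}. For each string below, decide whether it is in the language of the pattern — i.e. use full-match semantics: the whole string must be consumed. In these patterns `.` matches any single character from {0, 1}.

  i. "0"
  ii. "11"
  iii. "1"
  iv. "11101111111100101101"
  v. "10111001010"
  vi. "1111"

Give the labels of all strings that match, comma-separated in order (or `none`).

ii

i → no match
ii → match
iii → no match
iv → no match
v → no match
vi → no match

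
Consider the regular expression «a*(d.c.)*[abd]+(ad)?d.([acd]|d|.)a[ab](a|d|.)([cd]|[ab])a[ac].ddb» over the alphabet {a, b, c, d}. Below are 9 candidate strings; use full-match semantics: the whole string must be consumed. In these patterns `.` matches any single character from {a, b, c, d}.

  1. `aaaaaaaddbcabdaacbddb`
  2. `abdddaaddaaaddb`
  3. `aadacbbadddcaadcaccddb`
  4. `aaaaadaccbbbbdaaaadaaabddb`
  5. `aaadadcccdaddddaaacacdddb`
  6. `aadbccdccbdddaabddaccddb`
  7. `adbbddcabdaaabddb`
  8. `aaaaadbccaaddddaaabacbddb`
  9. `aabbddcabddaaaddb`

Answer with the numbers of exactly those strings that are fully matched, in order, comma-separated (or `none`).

1 → match
2 → match
3 → match
4 → match
5 → no match
6 → match
7 → match
8 → match
9 → match

1, 2, 3, 4, 6, 7, 8, 9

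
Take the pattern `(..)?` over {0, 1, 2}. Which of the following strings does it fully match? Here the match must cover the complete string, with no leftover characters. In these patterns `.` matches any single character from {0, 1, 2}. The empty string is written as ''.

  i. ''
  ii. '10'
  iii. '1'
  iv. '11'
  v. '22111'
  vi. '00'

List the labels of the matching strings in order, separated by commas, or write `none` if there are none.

i, ii, iv, vi

i → match
ii → match
iii → no match
iv → match
v → no match
vi → match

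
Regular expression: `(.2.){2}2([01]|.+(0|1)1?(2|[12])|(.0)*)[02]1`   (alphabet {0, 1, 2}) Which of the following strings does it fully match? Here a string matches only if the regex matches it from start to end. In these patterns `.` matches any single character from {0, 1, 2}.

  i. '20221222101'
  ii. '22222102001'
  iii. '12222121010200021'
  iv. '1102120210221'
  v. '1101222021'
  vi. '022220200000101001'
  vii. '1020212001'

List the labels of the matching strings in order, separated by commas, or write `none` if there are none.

i. '20221222101' → no match
ii. '22222102001' → no match
iii → match
iv → no match
v. '1101222021' → no match
vi → no match
vii. '1020212001' → no match

iii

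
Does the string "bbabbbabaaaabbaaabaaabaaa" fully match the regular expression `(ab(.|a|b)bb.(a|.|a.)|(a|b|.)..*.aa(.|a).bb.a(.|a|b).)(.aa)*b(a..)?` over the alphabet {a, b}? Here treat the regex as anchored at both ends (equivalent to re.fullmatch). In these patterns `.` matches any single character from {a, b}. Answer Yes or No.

Yes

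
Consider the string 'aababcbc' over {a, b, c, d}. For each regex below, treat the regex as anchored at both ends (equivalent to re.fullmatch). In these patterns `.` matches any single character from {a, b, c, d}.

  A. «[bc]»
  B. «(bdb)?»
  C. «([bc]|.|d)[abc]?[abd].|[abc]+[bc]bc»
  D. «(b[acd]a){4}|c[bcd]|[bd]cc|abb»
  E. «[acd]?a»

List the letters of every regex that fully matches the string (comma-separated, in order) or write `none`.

A → no match
B → no match
C → match
D → no match
E → no match — must end with 'a'

C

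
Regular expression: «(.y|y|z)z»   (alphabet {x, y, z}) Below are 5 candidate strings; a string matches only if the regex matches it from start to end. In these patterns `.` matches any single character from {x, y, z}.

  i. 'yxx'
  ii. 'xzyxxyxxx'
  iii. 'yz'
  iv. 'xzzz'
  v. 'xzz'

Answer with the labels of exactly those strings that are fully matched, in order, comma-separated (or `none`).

i → no match — must end with 'z'
ii → no match — must end with 'z'
iii → match
iv → no match
v → no match

iii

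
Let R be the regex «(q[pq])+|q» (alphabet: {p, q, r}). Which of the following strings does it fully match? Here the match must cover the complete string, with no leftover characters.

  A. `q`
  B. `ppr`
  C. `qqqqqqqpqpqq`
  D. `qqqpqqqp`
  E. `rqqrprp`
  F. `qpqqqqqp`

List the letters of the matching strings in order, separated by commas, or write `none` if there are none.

A, C, D, F

A → match
B → no match — must start with `q`
C → match
D → match
E → no match — must start with `q`
F → match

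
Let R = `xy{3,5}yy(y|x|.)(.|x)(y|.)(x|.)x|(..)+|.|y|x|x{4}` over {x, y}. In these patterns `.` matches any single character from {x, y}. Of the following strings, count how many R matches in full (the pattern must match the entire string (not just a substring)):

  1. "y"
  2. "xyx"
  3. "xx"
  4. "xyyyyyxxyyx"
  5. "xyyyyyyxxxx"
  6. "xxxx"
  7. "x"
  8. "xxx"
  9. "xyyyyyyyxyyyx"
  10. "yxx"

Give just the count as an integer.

7

1 → match
2 → no match
3 → match
4 → match
5 → match
6 → match
7 → match
8 → no match
9 → match
10 → no match
Total matched: 7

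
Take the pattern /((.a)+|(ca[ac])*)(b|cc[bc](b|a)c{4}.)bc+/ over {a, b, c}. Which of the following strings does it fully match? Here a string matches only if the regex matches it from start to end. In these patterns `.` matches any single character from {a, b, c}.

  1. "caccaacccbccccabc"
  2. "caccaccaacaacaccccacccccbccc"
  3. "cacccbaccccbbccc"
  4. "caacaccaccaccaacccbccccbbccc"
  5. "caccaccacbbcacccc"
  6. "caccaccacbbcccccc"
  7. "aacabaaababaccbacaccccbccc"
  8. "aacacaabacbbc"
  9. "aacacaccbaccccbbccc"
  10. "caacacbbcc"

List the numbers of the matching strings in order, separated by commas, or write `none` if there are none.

1, 2, 3, 4, 6, 9, 10

1 → match
2 → match
3 → match
4 → match
5 → no match
6 → match
7 → no match
8 → no match
9 → match
10 → match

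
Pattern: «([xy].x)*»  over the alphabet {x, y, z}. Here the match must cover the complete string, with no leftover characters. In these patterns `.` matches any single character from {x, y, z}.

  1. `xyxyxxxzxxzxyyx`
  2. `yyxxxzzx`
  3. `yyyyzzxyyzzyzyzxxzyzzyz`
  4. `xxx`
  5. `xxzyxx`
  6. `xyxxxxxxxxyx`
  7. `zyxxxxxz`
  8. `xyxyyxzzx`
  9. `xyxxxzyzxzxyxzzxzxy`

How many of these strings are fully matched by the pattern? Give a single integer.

1 → match
2 → no match
3 → no match
4 → match
5 → no match
6 → match
7 → no match
8 → no match
9 → no match
Total matched: 3

3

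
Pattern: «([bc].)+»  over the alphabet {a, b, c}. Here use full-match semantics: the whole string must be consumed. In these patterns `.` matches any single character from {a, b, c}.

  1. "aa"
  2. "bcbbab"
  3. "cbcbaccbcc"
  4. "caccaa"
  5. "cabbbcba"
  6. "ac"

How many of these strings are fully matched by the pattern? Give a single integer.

1. "aa" → no match
2. "bcbbab" → no match
3. "cbcbaccbcc" → no match
4. "caccaa" → no match
5. "cabbbcba" → match
6. "ac" → no match
Total matched: 1

1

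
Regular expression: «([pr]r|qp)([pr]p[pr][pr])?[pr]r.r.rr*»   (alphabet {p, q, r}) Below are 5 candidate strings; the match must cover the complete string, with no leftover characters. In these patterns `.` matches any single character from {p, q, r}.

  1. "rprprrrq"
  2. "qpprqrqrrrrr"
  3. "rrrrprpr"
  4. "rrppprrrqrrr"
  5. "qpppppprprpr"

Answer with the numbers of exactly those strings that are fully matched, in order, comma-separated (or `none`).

1 → no match
2 → match
3 → match
4 → match
5 → match

2, 3, 4, 5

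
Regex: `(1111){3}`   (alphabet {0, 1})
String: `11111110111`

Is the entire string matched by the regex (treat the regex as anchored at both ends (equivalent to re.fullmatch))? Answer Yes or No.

Every match must end with `1111`, but `11111110111` does not.

No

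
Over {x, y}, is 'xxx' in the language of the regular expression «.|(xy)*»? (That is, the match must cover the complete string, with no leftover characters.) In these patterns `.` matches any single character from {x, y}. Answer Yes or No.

No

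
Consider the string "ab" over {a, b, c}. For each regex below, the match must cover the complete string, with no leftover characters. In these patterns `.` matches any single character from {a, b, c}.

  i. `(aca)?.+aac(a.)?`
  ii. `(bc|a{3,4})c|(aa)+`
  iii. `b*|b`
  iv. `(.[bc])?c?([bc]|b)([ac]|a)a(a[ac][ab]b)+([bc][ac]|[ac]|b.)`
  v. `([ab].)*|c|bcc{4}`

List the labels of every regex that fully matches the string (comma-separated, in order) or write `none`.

v

i → no match
ii → no match
iii → no match
iv → no match
v → match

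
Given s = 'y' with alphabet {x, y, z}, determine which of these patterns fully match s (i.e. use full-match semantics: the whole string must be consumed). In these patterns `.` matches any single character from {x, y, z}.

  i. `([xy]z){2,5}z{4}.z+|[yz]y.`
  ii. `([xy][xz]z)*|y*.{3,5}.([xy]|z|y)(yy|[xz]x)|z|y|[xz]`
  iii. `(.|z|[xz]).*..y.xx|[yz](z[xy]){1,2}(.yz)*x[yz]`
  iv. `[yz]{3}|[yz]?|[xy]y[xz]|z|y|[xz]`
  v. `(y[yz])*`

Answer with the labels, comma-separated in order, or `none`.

ii, iv

i → no match
ii → match
iii → no match
iv → match
v → no match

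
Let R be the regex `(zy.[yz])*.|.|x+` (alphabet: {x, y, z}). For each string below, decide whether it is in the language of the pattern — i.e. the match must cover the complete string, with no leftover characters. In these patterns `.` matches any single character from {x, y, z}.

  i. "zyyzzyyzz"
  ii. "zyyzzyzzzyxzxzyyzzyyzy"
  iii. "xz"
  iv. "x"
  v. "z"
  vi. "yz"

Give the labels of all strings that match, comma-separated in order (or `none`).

i, iv, v

i → match
ii → no match
iii → no match
iv → match
v → match
vi → no match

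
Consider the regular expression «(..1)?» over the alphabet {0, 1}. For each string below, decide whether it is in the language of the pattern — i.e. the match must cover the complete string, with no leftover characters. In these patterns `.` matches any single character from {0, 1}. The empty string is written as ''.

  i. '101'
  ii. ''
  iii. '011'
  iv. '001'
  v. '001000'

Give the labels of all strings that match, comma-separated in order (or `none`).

i, ii, iii, iv

i. '101' → match
ii. '' → match
iii. '011' → match
iv. '001' → match
v. '001000' → no match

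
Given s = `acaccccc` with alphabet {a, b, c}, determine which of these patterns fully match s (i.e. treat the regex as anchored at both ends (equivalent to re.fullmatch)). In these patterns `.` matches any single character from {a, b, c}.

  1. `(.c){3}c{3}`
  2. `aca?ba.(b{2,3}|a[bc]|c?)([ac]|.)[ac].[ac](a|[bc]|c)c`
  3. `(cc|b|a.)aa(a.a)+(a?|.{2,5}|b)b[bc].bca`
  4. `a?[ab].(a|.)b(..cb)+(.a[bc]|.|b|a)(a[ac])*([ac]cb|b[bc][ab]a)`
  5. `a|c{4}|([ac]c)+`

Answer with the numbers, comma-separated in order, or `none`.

1 → no match
2 → no match
3 → no match — must end with `bca`
4 → no match
5 → match

5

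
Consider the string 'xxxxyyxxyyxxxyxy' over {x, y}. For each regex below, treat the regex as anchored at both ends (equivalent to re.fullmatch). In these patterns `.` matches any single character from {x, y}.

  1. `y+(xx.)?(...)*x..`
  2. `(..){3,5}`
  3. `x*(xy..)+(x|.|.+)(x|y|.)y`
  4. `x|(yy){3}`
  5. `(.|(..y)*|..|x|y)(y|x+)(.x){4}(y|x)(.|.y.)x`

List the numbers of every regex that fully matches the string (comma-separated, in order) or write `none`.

3

1 → no match — must start with 'y'
2 → no match
3 → match
4 → no match
5 → no match — must end with 'x'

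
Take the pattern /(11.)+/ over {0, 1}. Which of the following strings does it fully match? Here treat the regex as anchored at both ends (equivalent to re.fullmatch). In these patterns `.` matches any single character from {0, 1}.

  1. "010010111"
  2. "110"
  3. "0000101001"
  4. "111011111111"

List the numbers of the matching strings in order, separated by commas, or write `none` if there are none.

2

1 → no match — must start with "11"
2 → match
3 → no match — must start with "11"
4 → no match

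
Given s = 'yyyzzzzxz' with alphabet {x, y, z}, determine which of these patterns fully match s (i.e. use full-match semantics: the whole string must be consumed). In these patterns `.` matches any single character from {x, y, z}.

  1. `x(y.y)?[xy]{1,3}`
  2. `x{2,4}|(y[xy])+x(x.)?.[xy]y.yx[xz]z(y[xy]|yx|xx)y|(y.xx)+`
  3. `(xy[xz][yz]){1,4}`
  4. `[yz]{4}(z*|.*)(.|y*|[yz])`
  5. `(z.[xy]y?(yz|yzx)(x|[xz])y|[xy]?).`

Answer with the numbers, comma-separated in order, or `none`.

1 → no match — must start with 'x'
2 → no match
3 → no match — must start with 'xy'
4 → match
5 → no match

4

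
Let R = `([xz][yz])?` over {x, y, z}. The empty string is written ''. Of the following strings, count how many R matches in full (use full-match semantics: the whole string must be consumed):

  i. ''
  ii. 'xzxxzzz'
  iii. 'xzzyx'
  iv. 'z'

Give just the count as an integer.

1

i → match
ii → no match
iii → no match
iv → no match
Total matched: 1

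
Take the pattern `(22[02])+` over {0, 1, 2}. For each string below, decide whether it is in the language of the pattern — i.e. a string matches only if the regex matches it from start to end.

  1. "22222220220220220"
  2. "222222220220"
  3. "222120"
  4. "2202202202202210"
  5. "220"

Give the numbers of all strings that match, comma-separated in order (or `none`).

1 → no match
2 → match
3 → no match
4 → no match
5 → match

2, 5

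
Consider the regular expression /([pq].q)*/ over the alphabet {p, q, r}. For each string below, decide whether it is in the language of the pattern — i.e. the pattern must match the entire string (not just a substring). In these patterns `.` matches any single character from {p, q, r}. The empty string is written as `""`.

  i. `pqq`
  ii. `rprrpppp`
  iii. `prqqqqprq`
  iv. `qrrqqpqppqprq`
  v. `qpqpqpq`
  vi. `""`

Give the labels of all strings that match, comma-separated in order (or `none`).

i → match
ii → no match
iii → match
iv → no match
v → no match
vi → match

i, iii, vi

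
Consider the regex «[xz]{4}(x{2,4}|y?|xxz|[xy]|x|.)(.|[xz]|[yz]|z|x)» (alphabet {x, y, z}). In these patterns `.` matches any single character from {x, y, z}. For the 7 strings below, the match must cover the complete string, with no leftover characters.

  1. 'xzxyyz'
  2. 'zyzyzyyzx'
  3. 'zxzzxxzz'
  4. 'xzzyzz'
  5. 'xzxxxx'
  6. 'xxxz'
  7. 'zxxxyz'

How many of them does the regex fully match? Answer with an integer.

3

1. 'xzxyyz' → no match
2. 'zyzyzyyzx' → no match
3. 'zxzzxxzz' → match
4. 'xzzyzz' → no match
5. 'xzxxxx' → match
6. 'xxxz' → no match
7. 'zxxxyz' → match
Total matched: 3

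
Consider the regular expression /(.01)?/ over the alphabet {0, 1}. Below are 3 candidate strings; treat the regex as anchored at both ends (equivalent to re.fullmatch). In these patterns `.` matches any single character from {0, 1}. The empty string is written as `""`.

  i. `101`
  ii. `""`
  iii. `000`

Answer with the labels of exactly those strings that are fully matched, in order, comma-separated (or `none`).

i, ii

i. `101` → match
ii. `""` → match
iii. `000` → no match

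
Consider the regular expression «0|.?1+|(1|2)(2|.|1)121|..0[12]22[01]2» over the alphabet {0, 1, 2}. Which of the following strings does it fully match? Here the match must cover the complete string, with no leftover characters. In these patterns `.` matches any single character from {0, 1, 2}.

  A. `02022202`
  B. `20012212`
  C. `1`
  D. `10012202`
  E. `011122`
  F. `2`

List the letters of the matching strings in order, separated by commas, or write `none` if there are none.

A, B, C, D

A. `02022202` → match
B. `20012212` → match
C. `1` → match
D. `10012202` → match
E. `011122` → no match
F. `2` → no match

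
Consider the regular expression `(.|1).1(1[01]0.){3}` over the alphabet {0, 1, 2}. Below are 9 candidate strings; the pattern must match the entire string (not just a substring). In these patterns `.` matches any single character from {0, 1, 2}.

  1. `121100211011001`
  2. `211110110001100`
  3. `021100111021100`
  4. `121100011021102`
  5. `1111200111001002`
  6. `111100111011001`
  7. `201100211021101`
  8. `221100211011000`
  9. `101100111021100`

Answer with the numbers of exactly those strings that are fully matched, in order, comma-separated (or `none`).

1 → match
2 → match
3 → match
4 → match
5 → no match
6 → match
7 → match
8 → match
9 → match

1, 2, 3, 4, 6, 7, 8, 9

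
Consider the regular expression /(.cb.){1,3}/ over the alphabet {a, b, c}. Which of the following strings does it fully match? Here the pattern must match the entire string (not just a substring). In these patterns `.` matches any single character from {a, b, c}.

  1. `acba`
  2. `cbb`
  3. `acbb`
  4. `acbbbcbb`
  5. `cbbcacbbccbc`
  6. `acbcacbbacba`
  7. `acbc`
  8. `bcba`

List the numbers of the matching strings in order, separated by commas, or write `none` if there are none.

1 → match
2 → no match
3 → match
4 → match
5 → no match
6 → match
7 → match
8 → match

1, 3, 4, 6, 7, 8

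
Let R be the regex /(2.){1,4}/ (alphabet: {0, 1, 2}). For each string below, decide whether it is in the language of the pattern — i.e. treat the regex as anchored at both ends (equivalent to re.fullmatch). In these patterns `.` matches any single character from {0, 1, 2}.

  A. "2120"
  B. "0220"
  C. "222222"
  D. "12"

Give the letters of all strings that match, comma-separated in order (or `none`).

A → match
B → no match — must start with "2"
C → match
D → no match — must start with "2"

A, C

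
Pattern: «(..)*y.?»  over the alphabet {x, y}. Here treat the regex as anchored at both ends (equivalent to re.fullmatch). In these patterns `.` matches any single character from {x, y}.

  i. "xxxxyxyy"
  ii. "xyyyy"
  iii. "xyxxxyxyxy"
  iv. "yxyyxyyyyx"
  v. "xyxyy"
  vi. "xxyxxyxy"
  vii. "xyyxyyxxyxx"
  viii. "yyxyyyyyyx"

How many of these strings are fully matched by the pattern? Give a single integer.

i → match
ii → match
iii → no match
iv → match
v → match
vi → no match
vii → no match
viii → match
Total matched: 5

5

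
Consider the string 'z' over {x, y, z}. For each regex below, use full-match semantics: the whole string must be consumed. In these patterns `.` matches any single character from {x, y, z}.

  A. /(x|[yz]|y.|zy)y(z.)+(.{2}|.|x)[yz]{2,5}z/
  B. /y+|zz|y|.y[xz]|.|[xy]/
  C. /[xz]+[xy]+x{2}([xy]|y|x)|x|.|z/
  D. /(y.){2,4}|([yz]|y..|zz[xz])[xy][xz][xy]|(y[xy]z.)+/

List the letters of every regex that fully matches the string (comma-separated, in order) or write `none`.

B, C

A → no match
B → match
C → match
D → no match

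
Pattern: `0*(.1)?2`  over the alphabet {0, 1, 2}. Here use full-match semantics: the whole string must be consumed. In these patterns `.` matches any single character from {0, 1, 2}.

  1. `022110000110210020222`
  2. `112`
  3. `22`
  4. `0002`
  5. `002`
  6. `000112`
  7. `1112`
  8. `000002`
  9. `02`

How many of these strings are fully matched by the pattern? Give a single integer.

1 → no match
2. `112` → match
3. `22` → no match
4. `0002` → match
5. `002` → match
6. `000112` → match
7. `1112` → no match
8. `000002` → match
9. `02` → match
Total matched: 6

6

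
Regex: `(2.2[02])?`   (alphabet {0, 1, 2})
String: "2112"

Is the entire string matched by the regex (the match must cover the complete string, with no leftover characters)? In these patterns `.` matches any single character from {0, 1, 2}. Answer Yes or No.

No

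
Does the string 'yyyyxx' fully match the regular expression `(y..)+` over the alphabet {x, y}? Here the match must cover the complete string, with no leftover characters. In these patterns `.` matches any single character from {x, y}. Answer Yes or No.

Yes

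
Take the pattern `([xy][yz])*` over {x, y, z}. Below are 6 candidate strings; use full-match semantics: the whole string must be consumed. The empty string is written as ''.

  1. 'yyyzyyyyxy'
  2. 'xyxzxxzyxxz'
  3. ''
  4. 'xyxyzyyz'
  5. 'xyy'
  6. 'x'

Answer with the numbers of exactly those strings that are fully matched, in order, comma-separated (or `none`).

1, 3

1. 'yyyzyyyyxy' → match
2. 'xyxzxxzyxxz' → no match
3. '' → match
4. 'xyxyzyyz' → no match
5. 'xyy' → no match
6. 'x' → no match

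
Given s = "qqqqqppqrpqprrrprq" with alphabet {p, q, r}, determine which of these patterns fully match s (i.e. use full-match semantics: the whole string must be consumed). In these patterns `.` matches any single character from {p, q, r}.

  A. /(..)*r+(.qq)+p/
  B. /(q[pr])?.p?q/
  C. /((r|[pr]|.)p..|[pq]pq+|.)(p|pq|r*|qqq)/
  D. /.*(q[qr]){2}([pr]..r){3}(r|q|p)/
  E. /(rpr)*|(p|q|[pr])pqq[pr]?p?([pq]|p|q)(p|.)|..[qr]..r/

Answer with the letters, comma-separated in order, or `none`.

D

A → no match — must end with "qqp"
B → no match
C → no match
D → match
E → no match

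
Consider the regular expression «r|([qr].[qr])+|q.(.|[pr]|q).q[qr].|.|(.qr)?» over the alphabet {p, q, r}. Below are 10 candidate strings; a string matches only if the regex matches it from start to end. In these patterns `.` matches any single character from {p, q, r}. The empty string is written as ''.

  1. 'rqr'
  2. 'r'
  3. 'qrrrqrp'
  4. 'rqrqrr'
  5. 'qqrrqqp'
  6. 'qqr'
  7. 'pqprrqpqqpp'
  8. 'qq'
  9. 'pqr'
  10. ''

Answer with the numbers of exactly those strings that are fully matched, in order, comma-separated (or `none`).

1, 2, 3, 4, 5, 6, 9, 10

1 → match
2 → match
3 → match
4 → match
5 → match
6 → match
7 → no match
8 → no match
9 → match
10 → match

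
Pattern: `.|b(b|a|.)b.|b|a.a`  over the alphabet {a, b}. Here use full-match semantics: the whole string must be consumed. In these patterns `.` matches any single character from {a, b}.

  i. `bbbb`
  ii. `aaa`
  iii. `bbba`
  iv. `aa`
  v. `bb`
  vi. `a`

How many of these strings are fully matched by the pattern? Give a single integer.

i → match
ii → match
iii → match
iv → no match
v → no match
vi → match
Total matched: 4

4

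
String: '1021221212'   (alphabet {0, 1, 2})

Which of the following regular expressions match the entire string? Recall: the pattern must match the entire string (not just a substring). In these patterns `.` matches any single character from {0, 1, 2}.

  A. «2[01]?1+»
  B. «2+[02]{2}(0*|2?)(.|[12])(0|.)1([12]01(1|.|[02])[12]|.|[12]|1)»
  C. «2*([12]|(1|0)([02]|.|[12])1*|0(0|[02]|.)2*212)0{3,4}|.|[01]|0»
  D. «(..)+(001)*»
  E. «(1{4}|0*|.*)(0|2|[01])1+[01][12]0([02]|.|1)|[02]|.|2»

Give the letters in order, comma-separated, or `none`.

A → no match — must start with '2'
B → no match — must start with '2'
C → no match
D → match
E → no match

D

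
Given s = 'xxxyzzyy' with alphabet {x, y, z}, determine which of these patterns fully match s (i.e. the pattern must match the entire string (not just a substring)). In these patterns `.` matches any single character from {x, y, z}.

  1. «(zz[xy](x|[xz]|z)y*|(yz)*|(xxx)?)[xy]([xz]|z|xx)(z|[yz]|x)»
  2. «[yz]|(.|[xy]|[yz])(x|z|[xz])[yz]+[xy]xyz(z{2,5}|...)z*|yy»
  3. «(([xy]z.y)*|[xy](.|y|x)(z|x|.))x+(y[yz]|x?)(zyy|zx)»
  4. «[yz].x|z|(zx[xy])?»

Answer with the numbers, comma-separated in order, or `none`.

3

1 → no match
2 → no match
3 → match
4 → no match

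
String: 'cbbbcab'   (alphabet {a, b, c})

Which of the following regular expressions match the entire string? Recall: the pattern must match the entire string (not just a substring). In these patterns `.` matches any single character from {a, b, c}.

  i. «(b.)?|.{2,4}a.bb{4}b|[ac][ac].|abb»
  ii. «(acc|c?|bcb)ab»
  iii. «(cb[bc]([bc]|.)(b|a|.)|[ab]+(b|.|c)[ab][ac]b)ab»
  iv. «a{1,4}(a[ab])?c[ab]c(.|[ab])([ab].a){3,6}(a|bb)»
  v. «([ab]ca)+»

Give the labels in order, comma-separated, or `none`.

i → no match
ii → no match
iii → match
iv → no match — must start with 'a'
v → no match — must end with 'ca'

iii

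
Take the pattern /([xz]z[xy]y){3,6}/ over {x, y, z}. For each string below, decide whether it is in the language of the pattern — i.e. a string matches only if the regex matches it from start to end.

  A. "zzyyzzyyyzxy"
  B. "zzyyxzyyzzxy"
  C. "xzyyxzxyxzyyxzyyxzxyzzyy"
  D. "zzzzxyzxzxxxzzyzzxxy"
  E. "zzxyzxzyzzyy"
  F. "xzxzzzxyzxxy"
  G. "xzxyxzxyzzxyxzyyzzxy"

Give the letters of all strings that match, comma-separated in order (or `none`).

B, C, G

A → no match
B → match
C → match
D → no match
E → no match
F → no match
G → match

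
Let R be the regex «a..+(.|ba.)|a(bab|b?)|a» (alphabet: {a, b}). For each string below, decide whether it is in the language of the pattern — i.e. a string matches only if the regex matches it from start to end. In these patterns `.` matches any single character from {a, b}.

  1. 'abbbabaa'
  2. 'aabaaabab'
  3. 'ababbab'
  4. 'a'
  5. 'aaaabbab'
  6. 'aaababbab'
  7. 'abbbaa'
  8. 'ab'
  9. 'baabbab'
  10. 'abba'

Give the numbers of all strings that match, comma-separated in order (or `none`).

1, 2, 3, 4, 5, 6, 7, 8, 10

1 → match
2 → match
3 → match
4 → match
5 → match
6 → match
7 → match
8 → match
9 → no match — must start with 'a'
10 → match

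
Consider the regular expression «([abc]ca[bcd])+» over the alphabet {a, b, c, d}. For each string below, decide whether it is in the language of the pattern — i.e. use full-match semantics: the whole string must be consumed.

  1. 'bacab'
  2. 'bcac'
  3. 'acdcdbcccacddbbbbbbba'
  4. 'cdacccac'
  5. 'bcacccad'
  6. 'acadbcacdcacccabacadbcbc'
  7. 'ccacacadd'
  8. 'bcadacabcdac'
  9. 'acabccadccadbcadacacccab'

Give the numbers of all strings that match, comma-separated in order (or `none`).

1 → no match
2 → match
3 → no match
4 → no match
5 → match
6 → no match
7 → no match
8 → no match
9 → match

2, 5, 9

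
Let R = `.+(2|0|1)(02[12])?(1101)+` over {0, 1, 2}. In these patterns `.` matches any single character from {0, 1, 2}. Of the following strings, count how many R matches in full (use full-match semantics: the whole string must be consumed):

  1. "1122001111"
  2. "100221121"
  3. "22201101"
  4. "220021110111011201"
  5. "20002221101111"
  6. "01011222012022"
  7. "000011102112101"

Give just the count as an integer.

1. "1122001111" → no match — must end with "1101"
2. "100221121" → no match — must end with "1101"
3. "22201101" → match
4 → no match — must end with "1101"
5 → no match — must end with "1101"
6 → no match — must end with "1101"
7 → no match — must end with "1101"
Total matched: 1

1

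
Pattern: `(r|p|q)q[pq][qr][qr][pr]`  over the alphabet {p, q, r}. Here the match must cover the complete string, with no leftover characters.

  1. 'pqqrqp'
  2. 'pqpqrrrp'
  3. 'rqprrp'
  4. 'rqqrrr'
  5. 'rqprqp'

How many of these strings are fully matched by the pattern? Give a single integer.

1 → match
2 → no match
3 → match
4 → match
5 → match
Total matched: 4

4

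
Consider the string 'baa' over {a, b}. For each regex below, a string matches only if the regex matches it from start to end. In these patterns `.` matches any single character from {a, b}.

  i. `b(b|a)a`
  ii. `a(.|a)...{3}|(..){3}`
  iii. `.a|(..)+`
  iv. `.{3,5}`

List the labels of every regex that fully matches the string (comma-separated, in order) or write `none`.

i, iv

i → match
ii → no match
iii → no match
iv → match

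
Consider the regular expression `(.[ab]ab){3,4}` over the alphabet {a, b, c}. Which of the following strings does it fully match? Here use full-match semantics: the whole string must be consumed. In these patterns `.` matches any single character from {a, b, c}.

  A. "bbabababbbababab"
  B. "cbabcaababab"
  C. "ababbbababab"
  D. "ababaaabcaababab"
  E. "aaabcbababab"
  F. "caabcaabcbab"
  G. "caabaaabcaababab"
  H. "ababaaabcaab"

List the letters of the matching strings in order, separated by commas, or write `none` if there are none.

A → match
B. "cbabcaababab" → match
C. "ababbbababab" → match
D → match
E. "aaabcbababab" → match
F. "caabcaabcbab" → match
G → match
H. "ababaaabcaab" → match

A, B, C, D, E, F, G, H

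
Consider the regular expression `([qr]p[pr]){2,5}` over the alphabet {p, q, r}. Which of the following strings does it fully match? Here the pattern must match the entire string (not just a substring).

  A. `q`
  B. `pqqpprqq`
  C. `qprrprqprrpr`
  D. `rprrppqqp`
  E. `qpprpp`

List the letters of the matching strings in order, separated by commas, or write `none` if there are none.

C, E

A → no match
B → no match
C → match
D → no match
E → match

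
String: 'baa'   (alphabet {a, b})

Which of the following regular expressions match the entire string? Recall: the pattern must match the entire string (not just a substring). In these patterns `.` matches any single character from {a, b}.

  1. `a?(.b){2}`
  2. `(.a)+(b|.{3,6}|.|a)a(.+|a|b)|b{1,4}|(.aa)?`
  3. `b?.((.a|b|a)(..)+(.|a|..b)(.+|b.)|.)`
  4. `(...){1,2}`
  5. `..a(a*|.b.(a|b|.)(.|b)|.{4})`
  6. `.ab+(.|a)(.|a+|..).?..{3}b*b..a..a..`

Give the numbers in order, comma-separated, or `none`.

1 → no match — must end with 'b'
2 → match
3 → match
4 → match
5 → match
6 → no match

2, 3, 4, 5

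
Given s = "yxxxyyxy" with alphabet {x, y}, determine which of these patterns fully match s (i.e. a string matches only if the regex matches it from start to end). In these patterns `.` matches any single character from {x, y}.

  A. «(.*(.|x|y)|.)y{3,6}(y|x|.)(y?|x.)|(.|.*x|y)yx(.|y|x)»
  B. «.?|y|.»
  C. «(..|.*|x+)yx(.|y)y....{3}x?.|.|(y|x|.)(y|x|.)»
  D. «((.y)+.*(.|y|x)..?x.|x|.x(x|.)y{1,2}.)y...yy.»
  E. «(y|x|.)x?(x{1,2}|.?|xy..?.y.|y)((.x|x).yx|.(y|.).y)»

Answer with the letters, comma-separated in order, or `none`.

E

A → no match
B → no match
C → no match
D → no match
E → match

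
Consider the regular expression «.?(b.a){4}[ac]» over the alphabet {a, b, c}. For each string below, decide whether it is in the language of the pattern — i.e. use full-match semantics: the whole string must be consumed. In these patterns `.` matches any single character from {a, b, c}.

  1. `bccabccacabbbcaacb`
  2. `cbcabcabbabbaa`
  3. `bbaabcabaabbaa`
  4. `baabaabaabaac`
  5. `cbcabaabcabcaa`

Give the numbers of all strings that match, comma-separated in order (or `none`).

1 → no match
2 → match
3 → match
4 → match
5 → match

2, 3, 4, 5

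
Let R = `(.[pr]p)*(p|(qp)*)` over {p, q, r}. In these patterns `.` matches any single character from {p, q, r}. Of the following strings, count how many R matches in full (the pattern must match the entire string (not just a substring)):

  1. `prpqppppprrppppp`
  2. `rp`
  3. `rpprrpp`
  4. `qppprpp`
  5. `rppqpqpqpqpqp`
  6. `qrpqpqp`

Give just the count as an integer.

5

1 → match
2 → no match
3 → match
4 → match
5 → match
6 → match
Total matched: 5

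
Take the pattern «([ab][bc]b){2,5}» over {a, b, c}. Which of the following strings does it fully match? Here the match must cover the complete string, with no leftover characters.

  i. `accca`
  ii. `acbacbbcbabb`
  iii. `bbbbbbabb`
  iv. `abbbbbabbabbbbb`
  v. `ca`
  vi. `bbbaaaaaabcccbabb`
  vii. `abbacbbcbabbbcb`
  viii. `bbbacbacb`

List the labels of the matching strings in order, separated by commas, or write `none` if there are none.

ii, iii, iv, vii, viii

i. `accca` → no match — must end with `b`
ii. `acbacbbcbabb` → match
iii. `bbbbbbabb` → match
iv → match
v. `ca` → no match — must end with `b`
vi → no match
vii → match
viii. `bbbacbacb` → match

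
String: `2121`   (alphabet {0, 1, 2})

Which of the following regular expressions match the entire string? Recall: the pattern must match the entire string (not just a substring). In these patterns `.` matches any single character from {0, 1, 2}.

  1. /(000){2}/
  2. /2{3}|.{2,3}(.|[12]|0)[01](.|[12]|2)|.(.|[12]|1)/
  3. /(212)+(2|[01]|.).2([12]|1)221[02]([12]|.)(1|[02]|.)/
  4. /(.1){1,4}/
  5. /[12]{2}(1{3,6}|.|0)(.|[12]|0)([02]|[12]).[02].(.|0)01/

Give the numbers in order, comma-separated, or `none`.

4

1 → no match — must start with `000`
2 → no match
3 → no match
4 → match
5 → no match — must end with `01`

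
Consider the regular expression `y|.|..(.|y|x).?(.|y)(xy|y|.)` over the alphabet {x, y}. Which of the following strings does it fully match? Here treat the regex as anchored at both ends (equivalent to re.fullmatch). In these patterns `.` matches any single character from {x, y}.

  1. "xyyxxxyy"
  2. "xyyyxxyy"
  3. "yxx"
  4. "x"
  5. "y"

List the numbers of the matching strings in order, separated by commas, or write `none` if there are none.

1 → no match
2 → no match
3 → no match
4 → match
5 → match

4, 5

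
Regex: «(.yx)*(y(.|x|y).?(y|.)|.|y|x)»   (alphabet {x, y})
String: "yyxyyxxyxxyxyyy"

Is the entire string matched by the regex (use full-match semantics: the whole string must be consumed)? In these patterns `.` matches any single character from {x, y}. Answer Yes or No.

Yes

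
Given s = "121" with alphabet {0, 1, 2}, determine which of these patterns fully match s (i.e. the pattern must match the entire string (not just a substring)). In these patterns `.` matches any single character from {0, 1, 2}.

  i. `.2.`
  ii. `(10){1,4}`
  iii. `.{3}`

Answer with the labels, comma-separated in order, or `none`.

i, iii

i → match
ii → no match — must start with "10"
iii → match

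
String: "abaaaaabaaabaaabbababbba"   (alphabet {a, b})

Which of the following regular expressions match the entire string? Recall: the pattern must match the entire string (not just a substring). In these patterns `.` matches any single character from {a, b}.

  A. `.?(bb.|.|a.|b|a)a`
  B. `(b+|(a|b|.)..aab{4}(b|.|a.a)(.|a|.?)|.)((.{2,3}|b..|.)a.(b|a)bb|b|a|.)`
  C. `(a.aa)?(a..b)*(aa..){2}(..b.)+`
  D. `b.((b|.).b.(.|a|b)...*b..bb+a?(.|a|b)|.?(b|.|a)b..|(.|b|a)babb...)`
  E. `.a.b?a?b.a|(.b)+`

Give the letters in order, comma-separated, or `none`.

C

A → no match
B → no match
C → match
D → no match — must start with "b"
E → no match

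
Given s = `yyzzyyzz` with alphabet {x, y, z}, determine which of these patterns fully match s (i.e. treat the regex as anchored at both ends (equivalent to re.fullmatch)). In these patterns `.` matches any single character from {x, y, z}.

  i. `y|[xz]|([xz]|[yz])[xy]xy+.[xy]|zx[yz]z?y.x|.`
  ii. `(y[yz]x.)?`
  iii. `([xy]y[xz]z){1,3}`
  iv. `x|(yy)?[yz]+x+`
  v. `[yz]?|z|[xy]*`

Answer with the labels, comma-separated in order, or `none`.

iii

i → no match
ii → no match
iii → match
iv → no match — must end with `x`
v → no match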